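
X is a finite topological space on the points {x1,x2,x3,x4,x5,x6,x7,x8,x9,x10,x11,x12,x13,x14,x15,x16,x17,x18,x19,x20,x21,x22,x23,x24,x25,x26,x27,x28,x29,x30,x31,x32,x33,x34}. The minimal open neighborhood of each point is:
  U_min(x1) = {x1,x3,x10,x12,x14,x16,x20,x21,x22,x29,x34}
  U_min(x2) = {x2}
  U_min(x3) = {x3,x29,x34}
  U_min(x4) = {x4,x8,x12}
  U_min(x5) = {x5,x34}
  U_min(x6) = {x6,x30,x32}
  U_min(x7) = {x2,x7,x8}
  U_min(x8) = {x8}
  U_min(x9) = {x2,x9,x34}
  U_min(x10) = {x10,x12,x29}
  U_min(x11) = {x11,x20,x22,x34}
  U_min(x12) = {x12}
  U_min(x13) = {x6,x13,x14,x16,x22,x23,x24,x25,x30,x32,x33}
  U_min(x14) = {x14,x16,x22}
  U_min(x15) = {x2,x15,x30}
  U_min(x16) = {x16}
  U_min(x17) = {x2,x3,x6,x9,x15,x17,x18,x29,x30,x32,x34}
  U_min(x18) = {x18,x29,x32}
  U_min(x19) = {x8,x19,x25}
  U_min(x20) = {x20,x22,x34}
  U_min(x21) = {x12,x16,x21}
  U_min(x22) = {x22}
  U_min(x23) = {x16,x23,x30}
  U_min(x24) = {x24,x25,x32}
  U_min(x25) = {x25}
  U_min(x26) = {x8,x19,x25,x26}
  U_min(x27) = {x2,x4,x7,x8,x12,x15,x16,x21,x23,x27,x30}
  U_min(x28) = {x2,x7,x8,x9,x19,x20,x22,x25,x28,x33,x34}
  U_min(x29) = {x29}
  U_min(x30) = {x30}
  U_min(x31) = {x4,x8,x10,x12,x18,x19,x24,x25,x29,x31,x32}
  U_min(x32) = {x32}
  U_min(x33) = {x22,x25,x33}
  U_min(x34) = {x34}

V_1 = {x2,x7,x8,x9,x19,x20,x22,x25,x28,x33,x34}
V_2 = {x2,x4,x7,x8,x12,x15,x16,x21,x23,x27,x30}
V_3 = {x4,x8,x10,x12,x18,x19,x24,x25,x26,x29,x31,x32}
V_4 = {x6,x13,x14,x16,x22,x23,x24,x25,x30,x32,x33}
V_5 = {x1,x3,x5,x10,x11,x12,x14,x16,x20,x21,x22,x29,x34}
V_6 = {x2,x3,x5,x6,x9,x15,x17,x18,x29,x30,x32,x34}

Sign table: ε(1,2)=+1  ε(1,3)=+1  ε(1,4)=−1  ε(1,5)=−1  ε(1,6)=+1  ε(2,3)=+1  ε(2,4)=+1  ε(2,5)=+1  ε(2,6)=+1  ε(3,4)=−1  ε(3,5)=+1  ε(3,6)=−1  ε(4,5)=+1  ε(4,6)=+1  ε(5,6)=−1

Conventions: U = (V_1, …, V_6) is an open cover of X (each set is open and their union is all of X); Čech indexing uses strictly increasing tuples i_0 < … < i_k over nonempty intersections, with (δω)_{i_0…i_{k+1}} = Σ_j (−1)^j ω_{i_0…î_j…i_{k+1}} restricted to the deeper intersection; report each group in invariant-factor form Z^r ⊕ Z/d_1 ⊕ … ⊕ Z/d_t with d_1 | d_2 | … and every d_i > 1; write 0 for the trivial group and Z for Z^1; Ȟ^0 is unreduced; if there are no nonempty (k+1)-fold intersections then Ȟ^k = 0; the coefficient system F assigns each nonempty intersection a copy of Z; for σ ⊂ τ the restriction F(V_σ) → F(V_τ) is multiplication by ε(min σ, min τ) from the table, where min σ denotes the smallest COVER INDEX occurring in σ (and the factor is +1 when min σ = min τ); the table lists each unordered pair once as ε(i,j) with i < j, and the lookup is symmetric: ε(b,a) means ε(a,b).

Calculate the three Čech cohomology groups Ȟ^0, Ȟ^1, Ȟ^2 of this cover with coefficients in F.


cover nerve:
  V12={x2,x7,x8} V13={x8,x19,x25} V14={x22,x25,x33} V15={x20,x22,x34} V16={x2,x9,x34} V23={x4,x8,x12} V24={x16,x23,x30} V25={x12,x16,x21} V26={x2,x15,x30} V34={x24,x25,x32} V35={x10,x12,x29} V36={x18,x29,x32} V45={x14,x16,x22} V46={x6,x30,x32} V56={x3,x5,x29,x34}
  V123={x8} V126={x2} V134={x25} V145={x22} V156={x34} V235={x12} V245={x16} V246={x30} V346={x32} V356={x29}
C dims 6,15,10; δ0: rk 6, SNF 1^5·2; δ1: rk 9, SNF 1^9
Ȟ^0: (6−6)−0=0 ⇒ 0
Ȟ^1: (15−9)−6=0 plus torsion [2] ⇒ Z/2
Ȟ^2: (10−0)−9=1 ⇒ Z

Ȟ^0 ≅ 0; Ȟ^1 ≅ Z/2; Ȟ^2 ≅ Z


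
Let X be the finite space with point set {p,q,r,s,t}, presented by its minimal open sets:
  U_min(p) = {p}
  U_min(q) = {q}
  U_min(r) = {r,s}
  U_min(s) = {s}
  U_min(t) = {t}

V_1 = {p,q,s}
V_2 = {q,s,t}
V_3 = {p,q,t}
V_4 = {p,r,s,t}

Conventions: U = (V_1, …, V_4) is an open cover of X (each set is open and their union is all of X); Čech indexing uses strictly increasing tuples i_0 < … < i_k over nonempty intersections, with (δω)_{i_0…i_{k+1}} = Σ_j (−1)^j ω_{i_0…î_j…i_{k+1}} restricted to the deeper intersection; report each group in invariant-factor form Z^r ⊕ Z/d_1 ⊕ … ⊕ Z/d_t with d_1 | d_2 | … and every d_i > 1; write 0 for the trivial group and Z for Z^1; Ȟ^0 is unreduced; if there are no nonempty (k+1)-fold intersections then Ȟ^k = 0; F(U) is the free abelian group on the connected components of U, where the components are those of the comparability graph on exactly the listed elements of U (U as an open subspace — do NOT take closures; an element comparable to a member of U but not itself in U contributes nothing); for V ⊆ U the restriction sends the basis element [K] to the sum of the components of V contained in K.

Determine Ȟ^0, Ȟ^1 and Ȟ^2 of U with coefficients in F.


Ȟ^0 = Z^4, Ȟ^1 = 0 and Ȟ^2 = 0

nerve simplices:
  V12={q,s} V13={p,q} V14={p,s} V23={q,t} V24={s,t} V34={p,t}
  V123={q} V124={s} V134={p} V234={t}
components per intersection:
  V1: {p} {q} {s}
  V2: {q} {s} {t}
  V3: {p} {q} {t}
  V4: {p} {r,s} {t}
  V12: {q} {s}
  V13: {p} {q}
  V14: {p} {s}
  V23: {q} {t}
  V24: {s} {t}
  V34: {p} {t}
  V123: {q}
  V124: {s}
  V134: {p}
  V234: {t}
C dims 12,12,4; δ0: rk 8, SNF 1^8; δ1: rk 4, SNF 1^4
degree 0: 12−8−0 = 4 → Ȟ^0 ≅ Z^4
degree 1: 12−4−8 = 0 → Ȟ^1 ≅ 0
degree 2: 4−0−4 = 0 → Ȟ^2 ≅ 0


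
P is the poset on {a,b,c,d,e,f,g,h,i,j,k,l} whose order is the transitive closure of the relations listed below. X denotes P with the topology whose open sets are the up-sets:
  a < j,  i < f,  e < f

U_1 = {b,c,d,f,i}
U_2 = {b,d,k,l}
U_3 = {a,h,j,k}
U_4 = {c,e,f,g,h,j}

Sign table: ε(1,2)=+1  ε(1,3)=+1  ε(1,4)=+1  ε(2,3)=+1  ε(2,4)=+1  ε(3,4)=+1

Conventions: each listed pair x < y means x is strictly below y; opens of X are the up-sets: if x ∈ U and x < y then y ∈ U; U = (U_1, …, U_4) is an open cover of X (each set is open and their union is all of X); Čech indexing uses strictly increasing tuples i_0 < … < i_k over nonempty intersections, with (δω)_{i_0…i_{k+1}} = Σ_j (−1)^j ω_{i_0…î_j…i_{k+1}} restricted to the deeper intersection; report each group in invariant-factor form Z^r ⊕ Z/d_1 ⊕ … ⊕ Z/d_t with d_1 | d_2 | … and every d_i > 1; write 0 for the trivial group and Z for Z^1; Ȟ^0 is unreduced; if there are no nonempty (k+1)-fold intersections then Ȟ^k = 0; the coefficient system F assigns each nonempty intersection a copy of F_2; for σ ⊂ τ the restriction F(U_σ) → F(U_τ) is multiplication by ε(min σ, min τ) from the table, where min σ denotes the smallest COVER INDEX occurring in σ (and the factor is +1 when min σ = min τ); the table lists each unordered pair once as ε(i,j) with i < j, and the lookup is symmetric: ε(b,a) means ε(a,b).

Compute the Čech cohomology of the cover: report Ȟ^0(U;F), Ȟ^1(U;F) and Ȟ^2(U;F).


nerve of the cover:
  U12={b,d} U14={c,f} U23={k} U34={h,j}
C dims 4,4; δ0: rk_F2 3
Ȟ^0 = (4 − 3) − 0 = 1, so Ȟ^0 ≅ Z/2
Ȟ^1 = (4 − 0) − 3 = 1, so Ȟ^1 ≅ Z/2
Ȟ^2 = (0 − 0) − 0 = 0, so Ȟ^2 ≅ 0

Ȟ^0(U;F) ≅ Z/2, Ȟ^1(U;F) ≅ Z/2, Ȟ^2(U;F) ≅ 0


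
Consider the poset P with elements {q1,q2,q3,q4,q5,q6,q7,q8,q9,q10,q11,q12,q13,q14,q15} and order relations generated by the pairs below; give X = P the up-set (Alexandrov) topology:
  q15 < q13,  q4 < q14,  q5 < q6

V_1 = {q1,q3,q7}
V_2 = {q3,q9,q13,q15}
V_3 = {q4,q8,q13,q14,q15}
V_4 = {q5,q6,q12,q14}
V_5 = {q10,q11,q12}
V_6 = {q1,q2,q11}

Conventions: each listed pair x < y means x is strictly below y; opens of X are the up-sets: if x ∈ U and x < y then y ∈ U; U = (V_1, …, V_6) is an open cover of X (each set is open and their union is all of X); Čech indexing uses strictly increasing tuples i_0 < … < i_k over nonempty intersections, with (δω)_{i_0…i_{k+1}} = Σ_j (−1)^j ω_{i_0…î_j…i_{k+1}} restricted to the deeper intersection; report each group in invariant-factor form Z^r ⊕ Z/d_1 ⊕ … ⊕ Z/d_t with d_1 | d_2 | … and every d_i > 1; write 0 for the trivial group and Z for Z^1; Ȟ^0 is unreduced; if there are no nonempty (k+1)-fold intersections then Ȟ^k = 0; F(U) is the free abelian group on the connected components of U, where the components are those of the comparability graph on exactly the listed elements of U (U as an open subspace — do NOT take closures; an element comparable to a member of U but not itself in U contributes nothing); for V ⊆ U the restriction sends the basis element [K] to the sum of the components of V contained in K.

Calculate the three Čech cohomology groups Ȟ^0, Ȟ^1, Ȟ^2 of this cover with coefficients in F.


intersection data:
  V12={q3} V16={q1} V23={q13,q15} V34={q14} V45={q12} V56={q11}
components per intersection:
  V1: {q1} {q3} {q7}
  V2: {q3} {q9} {q13,q15}
  V3: {q4,q14} {q8} {q13,q15}
  V4: {q5,q6} {q12} {q14}
  V5: {q10} {q11} {q12}
  V6: {q1} {q2} {q11}
  V12: {q3}
  V16: {q1}
  V23: {q13,q15}
  V34: {q14}
  V45: {q12}
  V56: {q11}
C dims 18,6; δ0: rk 6, SNF 1^6
Ȟ^0 = (18 − 6) − 0 = 12, so Ȟ^0 ≅ Z^12
Ȟ^1 = (6 − 0) − 6 = 0, so Ȟ^1 ≅ 0
Ȟ^2 = (0 − 0) − 0 = 0, so Ȟ^2 ≅ 0

Ȟ^0 ≅ Z^12; Ȟ^1 ≅ 0; Ȟ^2 ≅ 0


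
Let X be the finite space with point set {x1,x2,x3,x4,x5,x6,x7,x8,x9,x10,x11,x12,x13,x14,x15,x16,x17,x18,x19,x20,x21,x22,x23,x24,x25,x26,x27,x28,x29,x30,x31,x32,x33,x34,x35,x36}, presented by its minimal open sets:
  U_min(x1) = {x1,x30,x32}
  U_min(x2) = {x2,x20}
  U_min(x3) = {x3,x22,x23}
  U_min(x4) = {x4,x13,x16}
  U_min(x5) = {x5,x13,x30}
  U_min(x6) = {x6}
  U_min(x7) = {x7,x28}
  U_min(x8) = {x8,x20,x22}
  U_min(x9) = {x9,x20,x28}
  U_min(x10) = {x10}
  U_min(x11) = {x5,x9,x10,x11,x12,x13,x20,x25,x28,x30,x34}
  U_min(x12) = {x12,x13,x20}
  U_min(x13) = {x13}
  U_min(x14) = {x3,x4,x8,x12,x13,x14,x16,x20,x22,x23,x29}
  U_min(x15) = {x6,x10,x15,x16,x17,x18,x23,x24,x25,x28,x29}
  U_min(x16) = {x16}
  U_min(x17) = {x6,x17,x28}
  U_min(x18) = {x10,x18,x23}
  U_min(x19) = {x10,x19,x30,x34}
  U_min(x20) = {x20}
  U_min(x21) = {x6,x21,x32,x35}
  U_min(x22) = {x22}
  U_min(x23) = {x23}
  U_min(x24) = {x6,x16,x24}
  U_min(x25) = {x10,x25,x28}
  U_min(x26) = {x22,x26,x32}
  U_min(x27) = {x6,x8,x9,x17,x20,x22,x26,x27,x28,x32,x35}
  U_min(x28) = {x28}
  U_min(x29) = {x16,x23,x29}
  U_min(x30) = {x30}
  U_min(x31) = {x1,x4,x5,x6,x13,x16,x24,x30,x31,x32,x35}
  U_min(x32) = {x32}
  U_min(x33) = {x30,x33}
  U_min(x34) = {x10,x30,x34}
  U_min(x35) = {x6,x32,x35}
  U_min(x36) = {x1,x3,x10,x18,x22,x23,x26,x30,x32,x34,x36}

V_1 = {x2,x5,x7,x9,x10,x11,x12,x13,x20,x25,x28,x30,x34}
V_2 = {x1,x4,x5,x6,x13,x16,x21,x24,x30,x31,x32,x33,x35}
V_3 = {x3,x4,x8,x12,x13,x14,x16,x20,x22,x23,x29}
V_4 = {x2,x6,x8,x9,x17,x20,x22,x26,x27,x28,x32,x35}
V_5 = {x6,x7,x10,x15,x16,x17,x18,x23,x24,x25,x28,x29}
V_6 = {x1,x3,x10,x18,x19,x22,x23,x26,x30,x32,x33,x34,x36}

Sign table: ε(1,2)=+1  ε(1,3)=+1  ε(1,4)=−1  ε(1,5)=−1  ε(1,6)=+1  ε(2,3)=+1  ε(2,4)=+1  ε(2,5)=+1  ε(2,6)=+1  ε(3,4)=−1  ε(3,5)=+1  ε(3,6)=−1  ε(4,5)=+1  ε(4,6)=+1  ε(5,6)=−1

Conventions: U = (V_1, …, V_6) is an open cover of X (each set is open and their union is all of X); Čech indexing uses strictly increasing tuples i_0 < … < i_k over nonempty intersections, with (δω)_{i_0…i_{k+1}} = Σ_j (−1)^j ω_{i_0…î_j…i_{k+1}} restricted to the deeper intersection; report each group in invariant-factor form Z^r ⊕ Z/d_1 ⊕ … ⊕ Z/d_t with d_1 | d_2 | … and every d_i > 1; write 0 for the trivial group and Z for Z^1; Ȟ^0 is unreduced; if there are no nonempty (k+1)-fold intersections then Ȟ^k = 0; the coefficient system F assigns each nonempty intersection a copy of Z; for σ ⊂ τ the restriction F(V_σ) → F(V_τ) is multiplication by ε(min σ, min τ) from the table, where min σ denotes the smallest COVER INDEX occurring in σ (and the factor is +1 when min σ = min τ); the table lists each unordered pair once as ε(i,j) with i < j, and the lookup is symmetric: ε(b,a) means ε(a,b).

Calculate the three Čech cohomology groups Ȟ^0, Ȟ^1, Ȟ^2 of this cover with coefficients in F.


Ȟ^0(U;F) ≅ 0; Ȟ^1(U;F) ≅ Z/2; Ȟ^2(U;F) ≅ Z

intersection data:
  V12={x5,x13,x30} V13={x12,x13,x20} V14={x2,x9,x20,x28} V15={x7,x10,x25,x28} V16={x10,x30,x34} V23={x4,x13,x16} V24={x6,x32,x35} V25={x6,x16,x24} V26={x1,x30,x32,x33} V34={x8,x20,x22} V35={x16,x23,x29} V36={x3,x22,x23} V45={x6,x17,x28} V46={x22,x26,x32} V56={x10,x18,x23}
  V123={x13} V126={x30} V134={x20} V145={x28} V156={x10} V235={x16} V245={x6} V246={x32} V346={x22} V356={x23}
C dims 6,15,10; δ0: rk 6, SNF 1^5·2; δ1: rk 9, SNF 1^9
Ȟ^0 = (6 − 6) − 0 = 0, so Ȟ^0 ≅ 0
Ȟ^1 = (15 − 9) − 6 = 0 plus torsion [2], so Ȟ^1 ≅ Z/2
Ȟ^2 = (10 − 0) − 9 = 1, so Ȟ^2 ≅ Z


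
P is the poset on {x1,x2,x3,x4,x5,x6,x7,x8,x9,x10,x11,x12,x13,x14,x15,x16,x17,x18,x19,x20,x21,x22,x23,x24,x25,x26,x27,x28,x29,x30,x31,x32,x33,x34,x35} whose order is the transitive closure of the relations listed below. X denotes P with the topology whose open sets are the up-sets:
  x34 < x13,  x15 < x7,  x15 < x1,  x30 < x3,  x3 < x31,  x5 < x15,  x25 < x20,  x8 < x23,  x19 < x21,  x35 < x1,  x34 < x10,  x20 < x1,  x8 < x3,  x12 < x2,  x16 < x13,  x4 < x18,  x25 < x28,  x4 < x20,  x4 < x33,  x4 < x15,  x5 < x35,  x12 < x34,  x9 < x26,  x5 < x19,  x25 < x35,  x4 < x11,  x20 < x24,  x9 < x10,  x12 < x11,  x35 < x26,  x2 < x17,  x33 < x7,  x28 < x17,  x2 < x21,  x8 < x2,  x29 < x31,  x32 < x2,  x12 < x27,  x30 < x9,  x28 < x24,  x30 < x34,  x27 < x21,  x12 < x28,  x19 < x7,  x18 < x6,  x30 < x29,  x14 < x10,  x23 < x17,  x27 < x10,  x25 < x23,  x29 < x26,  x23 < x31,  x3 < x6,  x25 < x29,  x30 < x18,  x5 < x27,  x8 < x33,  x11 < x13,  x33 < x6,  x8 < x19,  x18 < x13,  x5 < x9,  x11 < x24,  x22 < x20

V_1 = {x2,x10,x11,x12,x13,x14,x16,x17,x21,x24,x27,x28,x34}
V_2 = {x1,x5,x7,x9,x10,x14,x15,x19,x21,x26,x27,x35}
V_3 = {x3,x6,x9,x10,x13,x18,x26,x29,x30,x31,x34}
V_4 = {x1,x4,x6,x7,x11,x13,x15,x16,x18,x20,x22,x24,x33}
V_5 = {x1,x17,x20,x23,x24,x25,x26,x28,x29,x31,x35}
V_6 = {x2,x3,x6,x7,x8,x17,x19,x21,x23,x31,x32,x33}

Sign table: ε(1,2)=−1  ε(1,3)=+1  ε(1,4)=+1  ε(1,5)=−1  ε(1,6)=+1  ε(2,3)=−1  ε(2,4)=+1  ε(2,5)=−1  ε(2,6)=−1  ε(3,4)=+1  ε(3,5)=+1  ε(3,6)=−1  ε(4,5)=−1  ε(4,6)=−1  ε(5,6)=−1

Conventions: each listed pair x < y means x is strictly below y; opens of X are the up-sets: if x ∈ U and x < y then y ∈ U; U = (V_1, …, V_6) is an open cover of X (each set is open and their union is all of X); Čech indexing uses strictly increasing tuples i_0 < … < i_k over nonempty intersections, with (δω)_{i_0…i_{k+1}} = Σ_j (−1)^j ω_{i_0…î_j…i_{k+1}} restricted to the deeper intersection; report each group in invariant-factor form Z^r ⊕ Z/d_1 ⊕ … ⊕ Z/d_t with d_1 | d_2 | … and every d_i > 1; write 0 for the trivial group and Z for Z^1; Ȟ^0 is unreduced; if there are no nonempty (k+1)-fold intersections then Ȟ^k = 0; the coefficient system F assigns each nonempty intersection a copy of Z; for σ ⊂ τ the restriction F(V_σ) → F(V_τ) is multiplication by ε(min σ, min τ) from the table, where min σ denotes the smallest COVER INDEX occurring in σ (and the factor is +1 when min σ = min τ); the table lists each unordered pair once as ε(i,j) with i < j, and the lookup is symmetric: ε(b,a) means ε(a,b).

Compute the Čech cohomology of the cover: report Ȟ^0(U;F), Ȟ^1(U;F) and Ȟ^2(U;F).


cover nerve:
  V12={x10,x14,x21,x27} V13={x10,x13,x34} V14={x11,x13,x16,x24} V15={x17,x24,x28} V16={x2,x17,x21} V23={x9,x10,x26} V24={x1,x7,x15} V25={x1,x26,x35} V26={x7,x19,x21} V34={x6,x13,x18} V35={x26,x29,x31} V36={x3,x6,x31} V45={x1,x20,x24} V46={x6,x7,x33} V56={x17,x23,x31}
  V123={x10} V126={x21} V134={x13} V145={x24} V156={x17} V235={x26} V245={x1} V246={x7} V346={x6} V356={x31}
C dims 6,15,10; δ0: rk 6, SNF 1^5·2; δ1: rk 9, SNF 1^9
Ȟ^0: (6−6)−0=0 ⇒ 0
Ȟ^1: (15−9)−6=0 plus torsion [2] ⇒ Z/2
Ȟ^2: (10−0)−9=1 ⇒ Z

Ȟ^0(U;F) ≅ 0; Ȟ^1(U;F) ≅ Z/2; Ȟ^2(U;F) ≅ Z


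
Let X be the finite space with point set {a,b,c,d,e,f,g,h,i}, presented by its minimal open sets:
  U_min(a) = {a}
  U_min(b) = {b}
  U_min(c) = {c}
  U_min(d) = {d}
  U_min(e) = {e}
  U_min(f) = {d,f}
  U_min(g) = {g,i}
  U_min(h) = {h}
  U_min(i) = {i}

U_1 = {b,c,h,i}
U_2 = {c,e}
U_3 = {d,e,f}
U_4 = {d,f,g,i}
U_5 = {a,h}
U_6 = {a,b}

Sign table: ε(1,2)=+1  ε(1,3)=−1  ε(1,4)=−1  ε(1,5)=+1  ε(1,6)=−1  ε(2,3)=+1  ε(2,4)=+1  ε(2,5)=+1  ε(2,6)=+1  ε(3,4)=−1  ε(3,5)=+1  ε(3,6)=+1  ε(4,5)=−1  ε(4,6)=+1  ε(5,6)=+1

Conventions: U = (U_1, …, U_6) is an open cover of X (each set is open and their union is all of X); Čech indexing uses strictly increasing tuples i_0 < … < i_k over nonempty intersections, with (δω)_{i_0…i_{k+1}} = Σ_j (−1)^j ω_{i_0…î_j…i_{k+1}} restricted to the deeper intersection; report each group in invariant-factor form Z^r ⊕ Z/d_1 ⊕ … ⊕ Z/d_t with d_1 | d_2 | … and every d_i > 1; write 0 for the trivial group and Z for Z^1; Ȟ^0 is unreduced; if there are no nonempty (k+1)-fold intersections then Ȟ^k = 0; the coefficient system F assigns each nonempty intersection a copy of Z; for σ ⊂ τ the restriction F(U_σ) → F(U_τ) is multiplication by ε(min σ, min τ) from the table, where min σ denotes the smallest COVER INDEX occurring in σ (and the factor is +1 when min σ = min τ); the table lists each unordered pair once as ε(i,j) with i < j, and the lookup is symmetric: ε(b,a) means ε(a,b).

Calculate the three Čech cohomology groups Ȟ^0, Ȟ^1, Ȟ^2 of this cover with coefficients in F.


nonempty overlaps:
  U12={c} U14={i} U15={h} U16={b} U23={e} U34={d,f} U56={a}
C dims 6,7; δ0: rk 6, SNF 1^5·2
degree 0: 6−6−0 = 0 → Ȟ^0 ≅ 0
degree 1: 7−0−6 = 1 plus torsion [2] → Ȟ^1 ≅ Z ⊕ Z/2
degree 2: 0−0−0 = 0 → Ȟ^2 ≅ 0

Ȟ^0 = 0,  Ȟ^1 = Z ⊕ Z/2,  Ȟ^2 = 0


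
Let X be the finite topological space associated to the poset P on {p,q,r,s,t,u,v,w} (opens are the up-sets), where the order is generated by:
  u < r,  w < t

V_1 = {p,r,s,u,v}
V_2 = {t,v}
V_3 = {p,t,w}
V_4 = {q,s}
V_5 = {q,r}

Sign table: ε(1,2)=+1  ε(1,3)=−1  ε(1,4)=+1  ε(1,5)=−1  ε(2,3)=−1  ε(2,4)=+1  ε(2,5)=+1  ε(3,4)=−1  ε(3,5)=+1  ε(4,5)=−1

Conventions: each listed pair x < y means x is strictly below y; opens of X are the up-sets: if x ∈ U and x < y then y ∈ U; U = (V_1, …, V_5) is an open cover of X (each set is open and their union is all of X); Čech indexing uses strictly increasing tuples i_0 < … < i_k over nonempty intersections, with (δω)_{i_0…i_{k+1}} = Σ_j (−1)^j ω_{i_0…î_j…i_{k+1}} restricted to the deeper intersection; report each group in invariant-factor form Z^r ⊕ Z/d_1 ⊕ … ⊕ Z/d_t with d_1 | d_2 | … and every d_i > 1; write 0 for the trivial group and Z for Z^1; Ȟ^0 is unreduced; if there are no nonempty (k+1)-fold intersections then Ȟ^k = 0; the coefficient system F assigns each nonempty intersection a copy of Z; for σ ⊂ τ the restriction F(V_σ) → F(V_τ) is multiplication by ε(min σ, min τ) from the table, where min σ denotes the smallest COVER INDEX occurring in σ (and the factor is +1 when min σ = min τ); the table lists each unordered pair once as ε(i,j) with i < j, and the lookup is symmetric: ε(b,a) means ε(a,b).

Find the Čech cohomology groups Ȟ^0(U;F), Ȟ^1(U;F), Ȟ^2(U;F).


nonempty overlaps:
  V12={v} V13={p} V14={s} V15={r} V23={t} V45={q}
C dims 5,6; δ0: rk 4, SNF 1^4
degree 0: 5−4−0 = 1 → Ȟ^0 ≅ Z
degree 1: 6−0−4 = 2 → Ȟ^1 ≅ Z^2
degree 2: 0−0−0 = 0 → Ȟ^2 ≅ 0

Ȟ^0 = Z; Ȟ^1 = Z^2; Ȟ^2 = 0


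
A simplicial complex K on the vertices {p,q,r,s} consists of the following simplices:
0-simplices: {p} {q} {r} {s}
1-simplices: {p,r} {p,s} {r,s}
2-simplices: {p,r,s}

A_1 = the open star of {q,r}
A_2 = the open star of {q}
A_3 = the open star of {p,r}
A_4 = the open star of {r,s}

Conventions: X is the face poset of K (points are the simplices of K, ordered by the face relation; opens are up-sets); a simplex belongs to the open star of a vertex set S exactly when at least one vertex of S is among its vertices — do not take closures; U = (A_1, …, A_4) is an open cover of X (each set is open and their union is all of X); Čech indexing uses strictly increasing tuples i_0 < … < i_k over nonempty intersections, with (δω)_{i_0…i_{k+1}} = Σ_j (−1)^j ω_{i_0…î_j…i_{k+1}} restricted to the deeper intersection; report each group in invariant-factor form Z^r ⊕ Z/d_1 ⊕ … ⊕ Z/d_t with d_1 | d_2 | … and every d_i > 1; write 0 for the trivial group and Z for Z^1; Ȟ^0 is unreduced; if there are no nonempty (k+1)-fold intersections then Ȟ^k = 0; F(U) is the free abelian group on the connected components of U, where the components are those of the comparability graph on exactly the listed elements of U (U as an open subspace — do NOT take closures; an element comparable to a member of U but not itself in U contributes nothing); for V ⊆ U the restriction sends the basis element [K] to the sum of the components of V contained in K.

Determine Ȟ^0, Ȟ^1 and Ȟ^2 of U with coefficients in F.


intersection data:
  A1={{q},{r},{p,r},{r,s},{p,r,s}} A2={{q}} A3={{p},{r},{p,r},{p,s},{r,s},{p,r,s}} A4={{r},{s},{p,r},{p,s},{r,s},{p,r,s}}
  A12={{q}} A13={{r},{p,r},{r,s},{p,r,s}} A14={{r},{p,r},{r,s},{p,r,s}} A34={{r},{p,r},{p,s},{r,s},{p,r,s}}
  A134={{r},{p,r},{r,s},{p,r,s}}
components per intersection:
  A1: {{q}} {{r},{p,r},{r,s},{p,r,s}}
  A2: {{q}}
  A3: {{p},{r},{p,r},{p,s},{r,s},{p,r,s}}
  A4: {{r},{s},{p,r},{p,s},{r,s},{p,r,s}}
  A12: {{q}}
  A13: {{r},{p,r},{r,s},{p,r,s}}
  A14: {{r},{p,r},{r,s},{p,r,s}}
  A34: {{r},{p,r},{p,s},{r,s},{p,r,s}}
  A134: {{r},{p,r},{r,s},{p,r,s}}
C dims 5,4,1; δ0: rk 3, SNF 1^3; δ1: rk 1, SNF 1^1
Ȟ^0 = (5 − 3) − 0 = 2, so Ȟ^0 ≅ Z^2
Ȟ^1 = (4 − 1) − 3 = 0, so Ȟ^1 ≅ 0
Ȟ^2 = (1 − 0) − 1 = 0, so Ȟ^2 ≅ 0

Ȟ^0 ≅ Z^2, Ȟ^1 ≅ 0, Ȟ^2 ≅ 0


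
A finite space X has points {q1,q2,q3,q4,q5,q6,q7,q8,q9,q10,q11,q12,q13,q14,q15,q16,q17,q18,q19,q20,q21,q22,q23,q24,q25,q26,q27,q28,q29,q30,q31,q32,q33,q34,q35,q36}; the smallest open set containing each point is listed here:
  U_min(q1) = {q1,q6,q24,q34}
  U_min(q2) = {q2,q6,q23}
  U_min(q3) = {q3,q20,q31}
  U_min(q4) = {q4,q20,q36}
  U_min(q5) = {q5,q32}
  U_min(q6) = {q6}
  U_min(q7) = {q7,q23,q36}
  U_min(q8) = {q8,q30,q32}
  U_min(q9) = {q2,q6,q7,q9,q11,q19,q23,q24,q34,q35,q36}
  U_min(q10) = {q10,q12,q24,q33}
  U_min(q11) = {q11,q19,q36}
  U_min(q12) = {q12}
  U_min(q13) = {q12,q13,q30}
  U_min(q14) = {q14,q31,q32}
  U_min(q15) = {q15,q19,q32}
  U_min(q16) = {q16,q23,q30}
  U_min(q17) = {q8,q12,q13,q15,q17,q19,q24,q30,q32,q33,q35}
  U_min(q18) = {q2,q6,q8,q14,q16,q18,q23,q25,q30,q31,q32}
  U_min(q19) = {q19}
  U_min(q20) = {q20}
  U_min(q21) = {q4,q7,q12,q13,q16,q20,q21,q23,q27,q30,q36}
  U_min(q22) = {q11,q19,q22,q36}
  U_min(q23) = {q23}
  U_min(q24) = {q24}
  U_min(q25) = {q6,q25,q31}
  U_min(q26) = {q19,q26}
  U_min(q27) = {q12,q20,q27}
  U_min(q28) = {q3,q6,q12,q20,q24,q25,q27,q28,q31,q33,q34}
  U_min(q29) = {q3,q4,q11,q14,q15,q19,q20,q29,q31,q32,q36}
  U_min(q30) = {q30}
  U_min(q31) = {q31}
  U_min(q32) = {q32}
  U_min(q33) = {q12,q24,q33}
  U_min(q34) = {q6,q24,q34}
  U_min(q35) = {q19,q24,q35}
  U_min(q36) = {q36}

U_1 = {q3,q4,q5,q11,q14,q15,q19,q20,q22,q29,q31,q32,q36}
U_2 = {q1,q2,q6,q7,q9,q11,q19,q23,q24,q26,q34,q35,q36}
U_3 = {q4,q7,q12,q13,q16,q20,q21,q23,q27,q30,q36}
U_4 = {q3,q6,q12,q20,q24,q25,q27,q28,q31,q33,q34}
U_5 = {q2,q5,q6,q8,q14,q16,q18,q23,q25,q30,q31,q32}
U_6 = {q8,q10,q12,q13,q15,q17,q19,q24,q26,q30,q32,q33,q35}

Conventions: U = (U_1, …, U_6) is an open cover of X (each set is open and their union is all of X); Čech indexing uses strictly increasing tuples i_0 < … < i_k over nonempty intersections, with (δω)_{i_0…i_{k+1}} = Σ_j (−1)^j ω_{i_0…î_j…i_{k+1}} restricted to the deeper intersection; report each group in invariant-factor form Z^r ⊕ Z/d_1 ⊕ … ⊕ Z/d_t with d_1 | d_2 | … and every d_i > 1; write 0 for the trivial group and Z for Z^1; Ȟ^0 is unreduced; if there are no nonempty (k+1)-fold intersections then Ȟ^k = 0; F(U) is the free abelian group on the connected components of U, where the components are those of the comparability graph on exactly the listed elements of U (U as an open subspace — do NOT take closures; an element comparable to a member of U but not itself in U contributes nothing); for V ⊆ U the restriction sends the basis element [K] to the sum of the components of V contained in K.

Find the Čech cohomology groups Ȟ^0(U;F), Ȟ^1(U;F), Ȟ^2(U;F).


cover nerve:
  U12={q11,q19,q36} U13={q4,q20,q36} U14={q3,q20,q31} U15={q5,q14,q31,q32} U16={q15,q19,q32} U23={q7,q23,q36} U24={q6,q24,q34} U25={q2,q6,q23} U26={q19,q24,q26,q35} U34={q12,q20,q27} U35={q16,q23,q30} U36={q12,q13,q30} U45={q6,q25,q31} U46={q12,q24,q33} U56={q8,q30,q32}
  U123={q36} U126={q19} U134={q20} U145={q31} U156={q32} U235={q23} U245={q6} U246={q24} U346={q12} U356={q30}
components per intersection:
  U1: {q3,q4,q5,q11,q14,q15,q19,q20,q22,q29,q31,q32,q36}
  U2: {q1,q2,q6,q7,q9,q11,q19,q23,q24,q26,q34,q35,q36}
  U3: {q4,q7,q12,q13,q16,q20,q21,q23,q27,q30,q36}
  U4: {q3,q6,q12,q20,q24,q25,q27,q28,q31,q33,q34}
  U5: {q2,q5,q6,q8,q14,q16,q18,q23,q25,q30,q31,q32}
  U6: {q8,q10,q12,q13,q15,q17,q19,q24,q26,q30,q32,q33,q35}
  U12: {q11,q19,q36}
  U13: {q4,q20,q36}
  U14: {q3,q20,q31}
  U15: {q5,q14,q31,q32}
  U16: {q15,q19,q32}
  U23: {q7,q23,q36}
  U24: {q6,q24,q34}
  U25: {q2,q6,q23}
  U26: {q19,q24,q26,q35}
  U34: {q12,q20,q27}
  U35: {q16,q23,q30}
  U36: {q12,q13,q30}
  U45: {q6,q25,q31}
  U46: {q12,q24,q33}
  U56: {q8,q30,q32}
  U123: {q36}
  U126: {q19}
  U134: {q20}
  U145: {q31}
  U156: {q32}
  U235: {q23}
  U245: {q6}
  U246: {q24}
  U346: {q12}
  U356: {q30}
C dims 6,15,10; δ0: rk 5, SNF 1^5; δ1: rk 10, SNF 1^9·2
Ȟ^0: (6−5)−0=1 ⇒ Z
Ȟ^1: (15−10)−5=0 ⇒ 0
Ȟ^2: (10−0)−10=0 plus torsion [2] ⇒ Z/2

Ȟ^0(U;F) ≅ Z,  Ȟ^1(U;F) ≅ 0,  Ȟ^2(U;F) ≅ Z/2


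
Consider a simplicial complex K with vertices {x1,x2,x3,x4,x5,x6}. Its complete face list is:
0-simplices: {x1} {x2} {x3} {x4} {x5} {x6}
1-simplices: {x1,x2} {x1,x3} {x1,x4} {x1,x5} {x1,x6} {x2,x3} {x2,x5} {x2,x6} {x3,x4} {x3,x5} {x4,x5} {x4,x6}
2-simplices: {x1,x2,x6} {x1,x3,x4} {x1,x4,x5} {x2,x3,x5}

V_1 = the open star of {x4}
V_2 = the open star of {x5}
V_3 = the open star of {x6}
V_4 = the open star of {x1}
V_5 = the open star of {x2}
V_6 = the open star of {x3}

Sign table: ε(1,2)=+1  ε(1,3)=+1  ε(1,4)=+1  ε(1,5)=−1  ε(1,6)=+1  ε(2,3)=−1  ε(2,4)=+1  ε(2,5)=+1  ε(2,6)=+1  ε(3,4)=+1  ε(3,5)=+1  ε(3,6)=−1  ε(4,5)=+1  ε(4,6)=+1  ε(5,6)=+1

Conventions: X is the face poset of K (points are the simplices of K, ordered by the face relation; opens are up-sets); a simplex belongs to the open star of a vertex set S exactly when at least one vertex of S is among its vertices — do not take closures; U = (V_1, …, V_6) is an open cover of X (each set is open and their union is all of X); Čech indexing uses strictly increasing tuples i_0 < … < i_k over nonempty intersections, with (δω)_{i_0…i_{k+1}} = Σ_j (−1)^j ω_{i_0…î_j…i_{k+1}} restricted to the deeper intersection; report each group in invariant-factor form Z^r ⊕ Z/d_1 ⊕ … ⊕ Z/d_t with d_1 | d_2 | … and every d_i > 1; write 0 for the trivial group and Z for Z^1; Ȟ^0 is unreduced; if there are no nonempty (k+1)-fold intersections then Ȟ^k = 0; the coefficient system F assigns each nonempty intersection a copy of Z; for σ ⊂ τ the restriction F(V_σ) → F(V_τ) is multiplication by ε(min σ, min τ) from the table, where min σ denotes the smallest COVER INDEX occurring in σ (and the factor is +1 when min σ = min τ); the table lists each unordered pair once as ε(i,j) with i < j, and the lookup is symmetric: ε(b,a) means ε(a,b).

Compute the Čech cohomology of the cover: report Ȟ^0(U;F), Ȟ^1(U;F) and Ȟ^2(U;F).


nerve of the cover:
  V1={{x4},{x1,x4},{x3,x4},{x4,x5},{x4,x6},{x1,x3,x4},{x1,x4,x5}} V2={{x5},{x1,x5},{x2,x5},{x3,x5},{x4,x5},{x1,x4,x5},{x2,x3,x5}} V3={{x6},{x1,x6},{x2,x6},{x4,x6},{x1,x2,x6}} V4={{x1},{x1,x2},{x1,x3},{x1,x4},{x1,x5},{x1,x6},{x1,x2,x6},{x1,x3,x4},{x1,x4,x5}} V5={{x2},{x1,x2},{x2,x3},{x2,x5},{x2,x6},{x1,x2,x6},{x2,x3,x5}} V6={{x3},{x1,x3},{x2,x3},{x3,x4},{x3,x5},{x1,x3,x4},{x2,x3,x5}}
  V12={{x4,x5},{x1,x4,x5}} V13={{x4,x6}} V14={{x1,x4},{x1,x3,x4},{x1,x4,x5}} V16={{x3,x4},{x1,x3,x4}} V24={{x1,x5},{x1,x4,x5}} V25={{x2,x5},{x2,x3,x5}} V26={{x3,x5},{x2,x3,x5}} V34={{x1,x6},{x1,x2,x6}} V35={{x2,x6},{x1,x2,x6}} V45={{x1,x2},{x1,x2,x6}} V46={{x1,x3},{x1,x3,x4}} V56={{x2,x3},{x2,x3,x5}}
  V124={{x1,x4,x5}} V146={{x1,x3,x4}} V256={{x2,x3,x5}} V345={{x1,x2,x6}}
C dims 6,12,4; δ0: rk 5, SNF 1^5; δ1: rk 4, SNF 1^4
Ȟ^0 = (6 − 5) − 0 = 1, so Ȟ^0 ≅ Z
Ȟ^1 = (12 − 4) − 5 = 3, so Ȟ^1 ≅ Z^3
Ȟ^2 = (4 − 0) − 4 = 0, so Ȟ^2 ≅ 0

Ȟ^0 = Z,  Ȟ^1 = Z^3,  Ȟ^2 = 0


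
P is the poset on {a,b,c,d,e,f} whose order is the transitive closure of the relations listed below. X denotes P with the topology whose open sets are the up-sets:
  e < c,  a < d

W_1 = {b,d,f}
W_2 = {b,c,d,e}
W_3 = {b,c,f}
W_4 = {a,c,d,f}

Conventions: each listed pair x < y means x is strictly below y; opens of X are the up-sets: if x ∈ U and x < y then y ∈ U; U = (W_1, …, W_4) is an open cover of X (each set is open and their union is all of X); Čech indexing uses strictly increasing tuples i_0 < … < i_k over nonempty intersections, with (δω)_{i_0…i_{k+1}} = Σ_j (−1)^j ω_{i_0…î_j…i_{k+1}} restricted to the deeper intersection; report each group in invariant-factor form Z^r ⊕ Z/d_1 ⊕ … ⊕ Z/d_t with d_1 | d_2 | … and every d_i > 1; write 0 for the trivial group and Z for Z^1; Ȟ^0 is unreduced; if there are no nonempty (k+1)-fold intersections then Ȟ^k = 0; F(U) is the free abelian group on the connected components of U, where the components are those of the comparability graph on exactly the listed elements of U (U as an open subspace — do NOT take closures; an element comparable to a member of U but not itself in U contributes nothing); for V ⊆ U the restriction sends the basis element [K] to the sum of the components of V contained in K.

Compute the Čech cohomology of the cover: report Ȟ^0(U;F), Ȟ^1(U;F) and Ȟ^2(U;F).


cover nerve:
  W12={b,d} W13={b,f} W14={d,f} W23={b,c} W24={c,d} W34={c,f}
  W123={b} W124={d} W134={f} W234={c}
components per intersection:
  W1: {b} {d} {f}
  W2: {b} {c,e} {d}
  W3: {b} {c} {f}
  W4: {a,d} {c} {f}
  W12: {b} {d}
  W13: {b} {f}
  W14: {d} {f}
  W23: {b} {c}
  W24: {c} {d}
  W34: {c} {f}
  W123: {b}
  W124: {d}
  W134: {f}
  W234: {c}
C dims 12,12,4; δ0: rk 8, SNF 1^8; δ1: rk 4, SNF 1^4
Ȟ^0: (12−8)−0=4 ⇒ Z^4
Ȟ^1: (12−4)−8=0 ⇒ 0
Ȟ^2: (4−0)−4=0 ⇒ 0

Ȟ^0(U;F) ≅ Z^4, Ȟ^1(U;F) ≅ 0, Ȟ^2(U;F) ≅ 0


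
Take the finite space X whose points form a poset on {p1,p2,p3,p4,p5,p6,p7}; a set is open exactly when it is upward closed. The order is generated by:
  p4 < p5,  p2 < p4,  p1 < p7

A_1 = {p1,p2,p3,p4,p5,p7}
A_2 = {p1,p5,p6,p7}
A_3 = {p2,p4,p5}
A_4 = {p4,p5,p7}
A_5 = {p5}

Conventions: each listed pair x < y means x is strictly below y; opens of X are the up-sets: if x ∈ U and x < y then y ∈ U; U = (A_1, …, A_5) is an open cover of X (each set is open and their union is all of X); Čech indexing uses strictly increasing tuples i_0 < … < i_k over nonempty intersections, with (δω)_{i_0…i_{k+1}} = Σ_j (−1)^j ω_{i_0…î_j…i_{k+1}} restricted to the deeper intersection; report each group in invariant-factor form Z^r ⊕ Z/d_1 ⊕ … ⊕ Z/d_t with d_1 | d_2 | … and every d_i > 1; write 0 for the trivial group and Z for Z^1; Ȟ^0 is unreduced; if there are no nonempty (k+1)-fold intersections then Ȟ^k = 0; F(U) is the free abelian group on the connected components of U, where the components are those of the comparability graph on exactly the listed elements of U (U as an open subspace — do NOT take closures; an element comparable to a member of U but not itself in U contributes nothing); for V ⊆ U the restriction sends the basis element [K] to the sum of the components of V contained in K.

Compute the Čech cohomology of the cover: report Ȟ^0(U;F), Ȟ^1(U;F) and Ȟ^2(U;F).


Ȟ^0(U;F) ≅ Z^4, Ȟ^1(U;F) ≅ 0 and Ȟ^2(U;F) ≅ 0

intersection data:
  A12={p1,p5,p7} A13={p2,p4,p5} A14={p4,p5,p7} A15={p5} A23={p5} A24={p5,p7} A25={p5} A34={p4,p5} A35={p5} A45={p5}
  A123={p5} A124={p5,p7} A125={p5} A134={p4,p5} A135={p5} A145={p5} A234={p5} A235={p5} A245={p5} A345={p5}
  A1234={p5} A1235={p5} A1245={p5} A1345={p5} A2345={p5}
  A12345={p5}
components per intersection:
  A1: {p1,p7} {p2,p4,p5} {p3}
  A2: {p1,p7} {p5} {p6}
  A3: {p2,p4,p5}
  A4: {p4,p5} {p7}
  A5: {p5}
  A12: {p1,p7} {p5}
  A13: {p2,p4,p5}
  A14: {p4,p5} {p7}
  A15: {p5}
  A23: {p5}
  A24: {p5} {p7}
  A25: {p5}
  A34: {p4,p5}
  A35: {p5}
  A45: {p5}
  A123: {p5}
  A124: {p5} {p7}
  A125: {p5}
  A134: {p4,p5}
  A135: {p5}
  A145: {p5}
  A234: {p5}
  A235: {p5}
  A245: {p5}
  A345: {p5}
  A1234: {p5}
  A1235: {p5}
  A1245: {p5}
  A1345: {p5}
  A2345: {p5}
  A12345: {p5}
C dims 10,13,11,5; δ0: rk 6, SNF 1^6; δ1: rk 7, SNF 1^7; δ2: rk 4, SNF 1^4
Ȟ^0 = (10 − 6) − 0 = 4, so Ȟ^0 ≅ Z^4
Ȟ^1 = (13 − 7) − 6 = 0, so Ȟ^1 ≅ 0
Ȟ^2 = (11 − 4) − 7 = 0, so Ȟ^2 ≅ 0


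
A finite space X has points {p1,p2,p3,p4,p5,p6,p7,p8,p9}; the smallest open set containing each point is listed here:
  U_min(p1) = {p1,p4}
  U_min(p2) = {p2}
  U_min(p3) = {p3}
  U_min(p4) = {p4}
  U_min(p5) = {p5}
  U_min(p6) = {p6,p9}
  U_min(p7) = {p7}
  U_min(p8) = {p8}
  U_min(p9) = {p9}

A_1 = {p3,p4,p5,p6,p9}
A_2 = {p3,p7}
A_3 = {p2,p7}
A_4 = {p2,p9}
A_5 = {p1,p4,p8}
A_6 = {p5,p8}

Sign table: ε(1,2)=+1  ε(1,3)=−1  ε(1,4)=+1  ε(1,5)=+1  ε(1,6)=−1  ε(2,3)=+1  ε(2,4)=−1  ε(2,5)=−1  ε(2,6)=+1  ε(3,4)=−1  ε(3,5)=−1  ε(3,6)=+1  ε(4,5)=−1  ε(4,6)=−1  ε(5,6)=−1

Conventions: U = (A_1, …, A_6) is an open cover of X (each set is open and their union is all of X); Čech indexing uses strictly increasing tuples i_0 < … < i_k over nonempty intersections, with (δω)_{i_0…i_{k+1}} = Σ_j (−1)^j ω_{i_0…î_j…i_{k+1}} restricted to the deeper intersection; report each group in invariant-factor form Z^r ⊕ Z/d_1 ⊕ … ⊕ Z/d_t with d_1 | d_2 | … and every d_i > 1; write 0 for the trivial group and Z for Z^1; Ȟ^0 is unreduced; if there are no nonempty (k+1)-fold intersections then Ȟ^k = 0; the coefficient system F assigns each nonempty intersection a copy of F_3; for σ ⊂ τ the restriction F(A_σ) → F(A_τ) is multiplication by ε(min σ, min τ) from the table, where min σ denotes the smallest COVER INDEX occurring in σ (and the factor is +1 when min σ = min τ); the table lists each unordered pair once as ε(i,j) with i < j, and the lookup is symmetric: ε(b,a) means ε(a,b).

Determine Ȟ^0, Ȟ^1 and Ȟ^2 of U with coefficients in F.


nonempty intersections:
  A12={p3} A14={p9} A15={p4} A16={p5} A23={p7} A34={p2} A56={p8}
C dims 6,7; δ0: rk_F3 6
Ȟ^0: (6−6)−0=0 ⇒ 0
Ȟ^1: (7−0)−6=1 ⇒ Z/3
Ȟ^2: (0−0)−0=0 ⇒ 0

Ȟ^0 = 0, Ȟ^1 = Z/3, Ȟ^2 = 0


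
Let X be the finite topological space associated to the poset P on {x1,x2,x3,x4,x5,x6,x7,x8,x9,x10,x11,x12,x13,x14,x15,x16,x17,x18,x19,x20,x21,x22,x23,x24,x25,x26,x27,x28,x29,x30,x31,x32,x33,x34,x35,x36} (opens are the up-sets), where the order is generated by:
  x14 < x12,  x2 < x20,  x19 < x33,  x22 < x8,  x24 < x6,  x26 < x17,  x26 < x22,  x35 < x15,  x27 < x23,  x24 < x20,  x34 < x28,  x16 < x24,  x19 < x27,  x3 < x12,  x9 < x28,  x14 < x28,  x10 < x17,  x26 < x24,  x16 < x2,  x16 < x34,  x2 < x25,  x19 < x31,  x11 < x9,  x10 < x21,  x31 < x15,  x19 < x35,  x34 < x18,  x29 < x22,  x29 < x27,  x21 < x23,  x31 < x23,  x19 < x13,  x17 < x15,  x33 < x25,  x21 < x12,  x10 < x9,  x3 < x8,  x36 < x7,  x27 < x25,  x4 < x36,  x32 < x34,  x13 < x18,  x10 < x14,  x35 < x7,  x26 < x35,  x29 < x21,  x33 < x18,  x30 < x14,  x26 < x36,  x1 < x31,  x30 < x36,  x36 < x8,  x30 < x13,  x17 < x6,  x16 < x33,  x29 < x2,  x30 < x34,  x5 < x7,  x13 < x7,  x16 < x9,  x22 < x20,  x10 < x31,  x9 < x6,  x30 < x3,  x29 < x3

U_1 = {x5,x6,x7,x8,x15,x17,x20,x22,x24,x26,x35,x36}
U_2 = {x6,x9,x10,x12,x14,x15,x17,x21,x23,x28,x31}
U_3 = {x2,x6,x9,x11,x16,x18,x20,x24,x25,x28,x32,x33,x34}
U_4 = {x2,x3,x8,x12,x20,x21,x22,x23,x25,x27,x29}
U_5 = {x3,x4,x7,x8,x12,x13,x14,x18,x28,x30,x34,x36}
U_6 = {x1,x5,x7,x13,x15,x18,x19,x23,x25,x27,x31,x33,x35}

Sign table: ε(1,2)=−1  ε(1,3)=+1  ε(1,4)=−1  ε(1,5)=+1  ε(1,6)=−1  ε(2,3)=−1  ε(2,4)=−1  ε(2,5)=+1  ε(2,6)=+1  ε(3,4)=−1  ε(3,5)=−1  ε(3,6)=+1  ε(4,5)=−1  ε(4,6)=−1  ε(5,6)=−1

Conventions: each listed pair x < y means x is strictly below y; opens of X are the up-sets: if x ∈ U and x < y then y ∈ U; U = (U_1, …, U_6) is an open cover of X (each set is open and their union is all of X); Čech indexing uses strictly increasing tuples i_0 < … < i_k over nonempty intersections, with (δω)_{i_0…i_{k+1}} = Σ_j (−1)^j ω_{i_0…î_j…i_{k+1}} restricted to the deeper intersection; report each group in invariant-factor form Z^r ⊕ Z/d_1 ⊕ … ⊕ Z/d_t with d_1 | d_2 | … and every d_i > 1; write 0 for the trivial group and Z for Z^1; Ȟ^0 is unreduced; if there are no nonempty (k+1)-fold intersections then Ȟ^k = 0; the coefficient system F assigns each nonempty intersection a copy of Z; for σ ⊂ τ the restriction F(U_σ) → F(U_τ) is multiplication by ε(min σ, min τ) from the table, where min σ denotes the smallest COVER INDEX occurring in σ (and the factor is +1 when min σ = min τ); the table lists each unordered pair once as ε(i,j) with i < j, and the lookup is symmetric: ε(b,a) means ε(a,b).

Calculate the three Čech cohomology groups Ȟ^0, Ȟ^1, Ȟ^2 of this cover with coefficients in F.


Ȟ^0 = 0, Ȟ^1 = Z/2, Ȟ^2 = Z

nonempty overlaps:
  U12={x6,x15,x17} U13={x6,x20,x24} U14={x8,x20,x22} U15={x7,x8,x36} U16={x5,x7,x15,x35} U23={x6,x9,x28} U24={x12,x21,x23} U25={x12,x14,x28} U26={x15,x23,x31} U34={x2,x20,x25} U35={x18,x28,x34} U36={x18,x25,x33} U45={x3,x8,x12} U46={x23,x25,x27} U56={x7,x13,x18}
  U123={x6} U126={x15} U134={x20} U145={x8} U156={x7} U235={x28} U245={x12} U246={x23} U346={x25} U356={x18}
C dims 6,15,10; δ0: rk 6, SNF 1^5·2; δ1: rk 9, SNF 1^9
degree 0: 6−6−0 = 0 → Ȟ^0 ≅ 0
degree 1: 15−9−6 = 0 plus torsion [2] → Ȟ^1 ≅ Z/2
degree 2: 10−0−9 = 1 → Ȟ^2 ≅ Z


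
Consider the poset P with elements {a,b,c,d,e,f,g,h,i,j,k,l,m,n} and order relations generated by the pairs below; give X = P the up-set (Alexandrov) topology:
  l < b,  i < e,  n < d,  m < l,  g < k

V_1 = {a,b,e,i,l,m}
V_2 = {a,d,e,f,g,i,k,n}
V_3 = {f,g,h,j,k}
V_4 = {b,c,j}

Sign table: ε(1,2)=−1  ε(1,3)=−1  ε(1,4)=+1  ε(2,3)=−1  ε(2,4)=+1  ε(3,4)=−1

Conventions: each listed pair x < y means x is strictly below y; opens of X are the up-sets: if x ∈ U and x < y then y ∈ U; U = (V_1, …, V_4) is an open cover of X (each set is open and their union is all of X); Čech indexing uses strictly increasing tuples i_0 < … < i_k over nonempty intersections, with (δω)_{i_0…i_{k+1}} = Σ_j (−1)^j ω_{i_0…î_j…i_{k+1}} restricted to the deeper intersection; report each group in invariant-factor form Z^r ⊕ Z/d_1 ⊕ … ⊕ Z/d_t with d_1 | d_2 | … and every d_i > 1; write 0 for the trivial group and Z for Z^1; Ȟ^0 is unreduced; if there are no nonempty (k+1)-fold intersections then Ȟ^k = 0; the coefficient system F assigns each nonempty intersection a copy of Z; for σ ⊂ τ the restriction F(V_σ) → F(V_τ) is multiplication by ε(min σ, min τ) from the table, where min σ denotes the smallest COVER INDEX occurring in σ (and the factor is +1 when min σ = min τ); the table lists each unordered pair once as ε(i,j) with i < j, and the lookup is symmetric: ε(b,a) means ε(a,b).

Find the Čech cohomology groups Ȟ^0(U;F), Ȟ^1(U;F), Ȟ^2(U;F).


Ȟ^0(U;F) ≅ 0, Ȟ^1(U;F) ≅ Z/2 and Ȟ^2(U;F) ≅ 0

intersection data:
  V12={a,e,i} V14={b} V23={f,g,k} V34={j}
C dims 4,4; δ0: rk 4, SNF 1^3·2
Ȟ^0 = (4 − 4) − 0 = 0, so Ȟ^0 ≅ 0
Ȟ^1 = (4 − 0) − 4 = 0 plus torsion [2], so Ȟ^1 ≅ Z/2
Ȟ^2 = (0 − 0) − 0 = 0, so Ȟ^2 ≅ 0


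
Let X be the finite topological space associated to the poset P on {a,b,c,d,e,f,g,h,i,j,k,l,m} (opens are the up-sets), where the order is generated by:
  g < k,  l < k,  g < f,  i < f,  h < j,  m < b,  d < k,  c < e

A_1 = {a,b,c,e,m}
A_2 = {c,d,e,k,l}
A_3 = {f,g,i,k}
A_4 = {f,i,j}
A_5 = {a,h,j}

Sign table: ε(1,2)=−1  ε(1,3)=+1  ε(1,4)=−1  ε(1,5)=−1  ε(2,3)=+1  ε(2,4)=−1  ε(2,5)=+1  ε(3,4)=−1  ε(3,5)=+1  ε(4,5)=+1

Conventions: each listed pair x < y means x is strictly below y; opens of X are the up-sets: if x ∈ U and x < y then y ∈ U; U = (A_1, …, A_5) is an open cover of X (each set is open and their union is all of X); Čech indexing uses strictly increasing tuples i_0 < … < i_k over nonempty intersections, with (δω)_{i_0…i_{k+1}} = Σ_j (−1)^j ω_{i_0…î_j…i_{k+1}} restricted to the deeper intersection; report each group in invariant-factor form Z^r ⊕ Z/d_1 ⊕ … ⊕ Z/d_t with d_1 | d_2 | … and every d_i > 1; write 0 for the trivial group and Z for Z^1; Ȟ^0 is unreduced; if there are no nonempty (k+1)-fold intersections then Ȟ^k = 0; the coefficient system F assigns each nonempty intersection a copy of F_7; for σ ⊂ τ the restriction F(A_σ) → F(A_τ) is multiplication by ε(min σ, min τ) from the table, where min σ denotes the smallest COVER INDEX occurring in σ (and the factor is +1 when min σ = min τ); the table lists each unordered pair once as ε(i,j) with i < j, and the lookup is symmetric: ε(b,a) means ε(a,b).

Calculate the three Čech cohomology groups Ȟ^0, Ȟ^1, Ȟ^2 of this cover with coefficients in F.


Ȟ^0 ≅ 0, Ȟ^1 ≅ 0 and Ȟ^2 ≅ 0

nonempty intersections:
  A12={c,e} A15={a} A23={k} A34={f,i} A45={j}
C dims 5,5; δ0: rk_F7 5
Ȟ^0: (5−5)−0=0 ⇒ 0
Ȟ^1: (5−0)−5=0 ⇒ 0
Ȟ^2: (0−0)−0=0 ⇒ 0
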